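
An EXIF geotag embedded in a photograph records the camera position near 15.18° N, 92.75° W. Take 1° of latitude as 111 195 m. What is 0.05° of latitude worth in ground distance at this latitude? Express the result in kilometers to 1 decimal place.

0.05° × 111195 m/° = 5559.75 m.
That is 5559.75 m = 5.5598 km.

5.6 kilometers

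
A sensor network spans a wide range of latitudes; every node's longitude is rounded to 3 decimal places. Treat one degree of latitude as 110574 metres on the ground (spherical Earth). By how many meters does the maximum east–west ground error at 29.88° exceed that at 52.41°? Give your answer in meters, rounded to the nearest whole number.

Rounding to 3 decimal places leaves the longitude within ±0.0005° of the true value.
Error at 29.88° = 0.0005° × 110574 × cos 29.88° ≈ 55.287 × 0.8671 = 47.938 m.
At 52.41°: 0.0005° × 110574 × cos 52.41° = 0.0005 × 110574 × 0.6100 ≈ 33.725 m.
So the lower-latitude error exceeds the higher by 47.938 − 33.725 = 14.212 m.

14 meters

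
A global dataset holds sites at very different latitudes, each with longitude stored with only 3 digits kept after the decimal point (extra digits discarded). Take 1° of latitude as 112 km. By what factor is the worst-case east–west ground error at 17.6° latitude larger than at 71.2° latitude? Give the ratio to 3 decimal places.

Truncating at 3 decimal places can drop up to a full unit in the last place, so the longitude may be off by as much as 0.001°.
Error at 17.6° = 0.001° × 112000 × cos 17.6° ≈ 112 × 0.9532 = 106.76 m.
At 71.2°: 0.001° × 112000 × cos 71.2° = 0.001 × 112000 × 0.3223 ≈ 36.094 m.
Ratio: 106.76 / 36.094 = cos 17.6° / cos 71.2° ≈ 2.9578.

2.958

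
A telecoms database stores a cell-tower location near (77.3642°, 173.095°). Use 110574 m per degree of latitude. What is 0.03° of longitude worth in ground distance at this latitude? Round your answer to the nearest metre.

726 metres

One degree of longitude here spans 110574 × cos 77.3642° = 110574 × 0.2188 ≈ 24188.4 m; 0.03° of that is 725.652 m.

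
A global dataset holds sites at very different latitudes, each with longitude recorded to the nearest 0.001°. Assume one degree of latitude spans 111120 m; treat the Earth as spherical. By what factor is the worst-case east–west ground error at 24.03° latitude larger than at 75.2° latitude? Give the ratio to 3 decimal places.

3.575

Rounding to 3 decimal places leaves the longitude within ±0.0005° of the true value.
At 24.03°: 0.0005° × 111120 × cos 24.03° = 0.0005 × 111120 × 0.9133 ≈ 50.745 m.
Error at 75.2° = 0.0005° × 111120 × cos 75.2° ≈ 55.56 × 0.2554 = 14.193 m.
Ratio: 50.745 / 14.193 = cos 24.03° / cos 75.2° ≈ 3.5754.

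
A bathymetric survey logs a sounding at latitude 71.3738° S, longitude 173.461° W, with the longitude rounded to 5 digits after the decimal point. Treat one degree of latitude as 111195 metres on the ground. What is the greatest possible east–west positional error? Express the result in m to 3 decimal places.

Rounding to 5 decimal places leaves the longitude within ±5e-06° of the true value.
One degree of longitude at 71.3738° is 111195 × cos 71.3738° ≈ 111195 × 0.3194 = 35514.9 m.
So at most 5e-06° × 35514.9 ≈ 0.177574 m east–west.

0.178 m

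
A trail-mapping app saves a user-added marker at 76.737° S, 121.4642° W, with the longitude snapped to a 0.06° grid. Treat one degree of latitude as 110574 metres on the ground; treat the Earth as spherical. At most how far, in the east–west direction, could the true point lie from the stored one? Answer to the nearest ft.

With a 0.06° grid the true value lies within half a step, ±0.06°/2 = ±0.03°, of the stored one.
Parallels shrink by cos φ, so at 76.737° a degree of longitude is 110574 × 0.2294 ≈ 25368 m.
East–west error: 0.03° × 25368 m/° ≈ 761.041 m.
In feet: 761.041 m ÷ 0.3048 ≈ 2496.9 ft.

2497 ft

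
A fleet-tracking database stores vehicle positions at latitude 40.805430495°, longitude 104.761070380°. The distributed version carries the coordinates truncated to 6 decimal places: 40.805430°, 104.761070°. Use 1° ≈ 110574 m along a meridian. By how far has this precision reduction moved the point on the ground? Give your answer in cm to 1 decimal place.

Δlat = 40.805430495 − 40.805430 = +0.000000495°; Δlon = 104.761070380 − 104.761070 = +0.000000380°.
N–S: 0.000000495° × 110574 m/° = 0.0547341 m.
E–W at 40.8054°: 0.000000380° × 110574 × cos 40.8054° = 0.000000380 × 110574 × 0.7569 ≈ 0.0318049 m.
Combined displacement = (0.0547341² + 0.0318049²)^½ ≈ 0.0633038 m.
That is 0.0633038 m = 6.3304 cm.

6.3 cm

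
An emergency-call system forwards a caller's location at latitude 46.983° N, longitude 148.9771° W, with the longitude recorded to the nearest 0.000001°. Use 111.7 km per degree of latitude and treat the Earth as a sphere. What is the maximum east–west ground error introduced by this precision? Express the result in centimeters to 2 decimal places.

3.81 centimeters

Rounding to 6 decimal places leaves the longitude within ±5e-07° of the true value.
Parallels shrink by cos φ, so at 46.983° a degree of longitude is 111700 × 0.6822 ≈ 76203.5 m.
East–west error: 5e-07° × 76203.5 m/° ≈ 0.0381017 m.
That is 0.0381017 m = 3.8102 cm.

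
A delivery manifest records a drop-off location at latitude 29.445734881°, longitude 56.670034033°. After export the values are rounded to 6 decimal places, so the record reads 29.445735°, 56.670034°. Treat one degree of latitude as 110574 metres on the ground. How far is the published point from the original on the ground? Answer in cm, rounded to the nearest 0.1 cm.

1.4 cm

The latitude changed by -0.000000119° and the longitude by +0.000000033°.
North–south shift: -0.000000119 × 110574 = -0.0131583 m.
East–west at this latitude: 0.000000033° × 110574 × cos 29.4457° ≈ 0.000000033 × 96290.2 = 0.00317758 m.
Combined displacement = (0.0131583² + 0.00317758²)^½ ≈ 0.0135365 m.
That is 0.0135365 m = 1.3537 cm.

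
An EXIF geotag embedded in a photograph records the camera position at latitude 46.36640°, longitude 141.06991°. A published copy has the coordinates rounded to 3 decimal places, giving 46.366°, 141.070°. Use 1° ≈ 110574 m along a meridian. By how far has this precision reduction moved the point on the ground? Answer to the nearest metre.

45 metres

Δlat = 46.36640 − 46.366 = +0.00040°; Δlon = 141.06991 − 141.070 = -0.00009°.
N–S: 0.00040° × 110574 m/° = 44.2296 m.
E–W at 46.366°: -0.00009° × 110574 × cos 46.366° = -0.00009 × 110574 × 0.6900 ≈ -6.86713 m.
Combined displacement = (44.2296² + 6.86713²)^½ ≈ 44.7595 m.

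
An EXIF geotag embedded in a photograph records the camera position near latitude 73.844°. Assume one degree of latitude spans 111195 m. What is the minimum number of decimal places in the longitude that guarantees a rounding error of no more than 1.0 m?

5

At 73.844° one degree of longitude covers 111195 × cos 73.844° ≈ 111195 × 0.2783 ≈ 30940.4 m.
With N decimal places the half-ulp bound is 0.5·10⁻ᴺ°, or 0.5·10⁻ᴺ × 30940.4 m on the ground.
Setting 15470.2 × 10⁻ᴺ ≤ 1.0 gives 10ᴺ ≥ 1.547e+04, i.e. N ≥ 4.19.
So 5 decimal places suffice (0.155 m); 4 would allow up to 1.55 m.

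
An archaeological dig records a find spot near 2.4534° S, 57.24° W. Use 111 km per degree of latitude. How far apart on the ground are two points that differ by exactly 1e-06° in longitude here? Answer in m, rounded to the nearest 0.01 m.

1e-06° of longitude at 2.4534° is 1e-06 × 111000 × cos 2.4534° ≈ 1e-06 × 110898 = 0.110898 m.

0.11 m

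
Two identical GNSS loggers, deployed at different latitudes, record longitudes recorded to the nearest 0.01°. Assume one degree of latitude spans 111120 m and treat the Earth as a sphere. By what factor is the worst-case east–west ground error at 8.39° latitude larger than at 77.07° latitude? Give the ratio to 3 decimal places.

Rounding to 2 decimal places leaves the longitude within ±0.005° of the true value.
At 8.39°: 0.005° × 111120 × cos 8.39° = 0.005 × 111120 × 0.9893 ≈ 549.65 m.
Error at 77.07° = 0.005° × 111120 × cos 77.07° ≈ 555.6 × 0.2238 = 124.32 m.
The ratio reduces to cos 8.39° / cos 77.07° = 0.9893/0.2238 ≈ 4.4212.

4.421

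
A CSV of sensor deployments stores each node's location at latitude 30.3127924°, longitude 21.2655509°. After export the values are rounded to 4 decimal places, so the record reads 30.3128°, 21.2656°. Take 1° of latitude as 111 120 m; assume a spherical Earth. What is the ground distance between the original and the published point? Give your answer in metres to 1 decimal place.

The latitude changed by -0.0000076° and the longitude by -0.0000491°.
N–S: -0.0000076° × 111120 m/° = -0.844512 m.
E–W at 30.3128°: -0.0000491° × 111120 × cos 30.3128° = -0.0000491 × 111120 × 0.8633 ≈ -4.71006 m.
Hypotenuse of the two orthogonal shifts: √(0.844512² + 4.71006²) = 4.78518 m.

4.8 metres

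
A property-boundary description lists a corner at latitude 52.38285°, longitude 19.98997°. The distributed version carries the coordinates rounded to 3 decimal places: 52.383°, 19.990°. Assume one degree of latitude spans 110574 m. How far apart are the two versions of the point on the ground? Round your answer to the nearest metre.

Δlat = 52.38285 − 52.383 = -0.00015°; Δlon = 19.98997 − 19.990 = -0.00003°.
North–south shift: -0.00015 × 110574 = -16.5861 m.
East–west at this latitude: -0.00003° × 110574 × cos 52.383° ≈ -0.00003 × 67492.2 = -2.02477 m.
Hypotenuse of the two orthogonal shifts: √(16.5861² + 2.02477²) = 16.7092 m.

17 metres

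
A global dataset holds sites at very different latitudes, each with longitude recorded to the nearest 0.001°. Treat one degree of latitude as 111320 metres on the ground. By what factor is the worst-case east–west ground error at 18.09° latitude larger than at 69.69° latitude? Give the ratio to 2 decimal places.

2.74

Rounding to 3 decimal places leaves the longitude within ±0.0005° of the true value.
At 18.09°: 0.0005° × 111320 × cos 18.09° = 0.0005 × 111320 × 0.9506 ≈ 52.909 m.
At 69.69°: 0.0005° × 111320 × cos 69.69° = 0.0005 × 111320 × 0.3471 ≈ 19.32 m.
Ratio: 52.909 / 19.32 = cos 18.09° / cos 69.69° ≈ 2.7386.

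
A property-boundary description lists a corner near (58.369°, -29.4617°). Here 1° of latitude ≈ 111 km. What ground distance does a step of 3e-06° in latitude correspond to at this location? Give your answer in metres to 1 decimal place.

3e-06° × 111000 m/° = 0.333 m.

0.3 metres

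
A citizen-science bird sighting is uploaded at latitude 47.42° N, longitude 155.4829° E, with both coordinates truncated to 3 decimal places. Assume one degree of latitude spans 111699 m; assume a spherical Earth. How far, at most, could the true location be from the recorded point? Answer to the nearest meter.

135 meters

Truncating at 3 decimal places can drop up to a full unit in the last place, so each coordinate may be off by as much as 0.001°.
N–S: 0.001° × 111699 m/° = 111.699 m.
E–W at 47.42°: 0.001° × 111699 × cos 47.42° = 0.001 × 111699 × 0.6766 ≈ 75.5777 m.
Combining orthogonally: (111.699² + 75.5777²)^½ ≈ 134.865 m.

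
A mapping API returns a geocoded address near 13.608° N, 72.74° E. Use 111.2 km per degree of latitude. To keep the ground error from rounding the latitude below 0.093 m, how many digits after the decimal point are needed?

6 decimal places

One degree of latitude covers 111200 m.
N decimal places → at most half a unit in the last place, 0.5 × 10⁻ᴺ° = 111200/2 × 10⁻ᴺ m.
Setting 55600 × 10⁻ᴺ ≤ 0.093 gives 10ᴺ ≥ 5.978e+05, i.e. N ≥ 5.78.
At 5 places the error can reach 0.556 m, but 6 places keeps it to 0.0556 m.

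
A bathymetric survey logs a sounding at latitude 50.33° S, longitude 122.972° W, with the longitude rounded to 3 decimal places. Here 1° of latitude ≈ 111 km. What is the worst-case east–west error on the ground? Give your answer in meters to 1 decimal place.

Rounding to 3 decimal places leaves the longitude within ±0.0005° of the true value.
At latitude 50.33° a degree of longitude spans 111000 m × cos 50.33° = 111000 × 0.6384 ≈ 70858.5 m.
East–west error: 0.0005° × 70858.5 m/° ≈ 35.4293 m.

35.4 meters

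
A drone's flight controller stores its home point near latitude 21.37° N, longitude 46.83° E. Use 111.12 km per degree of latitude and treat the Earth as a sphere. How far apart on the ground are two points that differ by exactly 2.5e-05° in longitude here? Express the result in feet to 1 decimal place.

At 21.37° a degree of longitude is 111120 × cos 21.37° ≈ 103480 m, so 2.5e-05° corresponds to 2.587 m.
In feet: 2.587 m ÷ 0.3048 ≈ 8.4875 ft.

8.5 feet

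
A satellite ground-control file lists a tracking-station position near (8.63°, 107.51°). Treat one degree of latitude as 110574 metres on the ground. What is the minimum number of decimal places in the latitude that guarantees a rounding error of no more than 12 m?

One degree of latitude covers 110574 m.
Rounding to N decimal places gives at most 0.5 × 10⁻ᴺ degrees of error, i.e. 0.5 × 10⁻ᴺ × 110574 m.
Need 0.5 × 110574 × 10⁻ᴺ ≤ 12 → 10⁻ᴺ ≤ 2.170e-04, so N ≥ 3.66.
So 4 decimal places suffice (5.53 m); 3 would allow up to 55.3 m.

4 decimal places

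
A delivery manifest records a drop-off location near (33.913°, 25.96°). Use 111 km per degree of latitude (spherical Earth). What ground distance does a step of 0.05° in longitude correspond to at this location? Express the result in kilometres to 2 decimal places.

4.61 kilometres

One degree of longitude here spans 111000 × cos 33.913° = 111000 × 0.8299 ≈ 92117.3 m; 0.05° of that is 4605.87 m.
That is 4605.87 m = 4.6059 km.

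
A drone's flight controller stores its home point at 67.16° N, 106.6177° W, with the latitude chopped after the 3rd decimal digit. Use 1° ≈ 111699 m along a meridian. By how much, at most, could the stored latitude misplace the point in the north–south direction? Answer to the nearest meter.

Truncating at 3 decimal places can drop up to a full unit in the last place, so the latitude may be off by as much as 0.001°.
Along the meridian that is 0.001° × 111699 m/° = 111.699 m.

112 meters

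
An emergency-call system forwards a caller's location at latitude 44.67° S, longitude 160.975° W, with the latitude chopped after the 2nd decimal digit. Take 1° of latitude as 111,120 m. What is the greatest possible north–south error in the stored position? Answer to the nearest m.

Truncating at 2 decimal places can drop up to a full unit in the last place, so the latitude may be off by as much as 0.01°.
North–south distance: 0.01° × 111120 m/° = 1111.2 m.

1111 m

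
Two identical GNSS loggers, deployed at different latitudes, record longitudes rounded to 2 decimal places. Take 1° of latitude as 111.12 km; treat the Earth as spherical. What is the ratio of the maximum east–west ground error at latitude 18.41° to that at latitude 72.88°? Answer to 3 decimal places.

Rounding to 2 decimal places leaves the longitude within ±0.005° of the true value.
Error at 18.41° = 0.005° × 111120 × cos 18.41° ≈ 555.6 × 0.9488 = 527.16 m.
At 72.88°: 0.005° × 111120 × cos 72.88° = 0.005 × 111120 × 0.2944 ≈ 163.55 m.
The ratio reduces to cos 18.41° / cos 72.88° = 0.9488/0.2944 ≈ 3.2232.

3.223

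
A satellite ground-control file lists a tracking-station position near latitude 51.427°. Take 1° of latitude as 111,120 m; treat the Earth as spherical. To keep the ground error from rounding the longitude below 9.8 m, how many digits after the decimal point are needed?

At 51.427° one degree of longitude covers 111120 × cos 51.427° ≈ 111120 × 0.6235 ≈ 69284.6 m.
N decimal places → at most half a unit in the last place, 0.5 × 10⁻ᴺ° = 69284.6/2 × 10⁻ᴺ m.
Need 0.5 × 69284.6 × 10⁻ᴺ ≤ 9.8 → 10⁻ᴺ ≤ 2.829e-04, so N ≥ 3.55.
N = 3 would give 34.6 m (too coarse); N = 4 gives 3.46 m ≤ 9.8 m.

4 decimal places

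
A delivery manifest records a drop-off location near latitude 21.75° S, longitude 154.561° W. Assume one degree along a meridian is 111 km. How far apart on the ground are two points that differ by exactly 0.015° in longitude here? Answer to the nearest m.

1546 m

0.015° of longitude at 21.75° is 0.015 × 111000 × cos 21.75° ≈ 0.015 × 103098 = 1546.47 m.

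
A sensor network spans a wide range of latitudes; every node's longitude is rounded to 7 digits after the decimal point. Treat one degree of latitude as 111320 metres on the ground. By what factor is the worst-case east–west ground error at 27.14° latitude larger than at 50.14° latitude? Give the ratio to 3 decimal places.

1.388

Rounding to 7 decimal places leaves the longitude within ±5e-08° of the true value.
Error at 27.14° = 5e-08° × 111320 × cos 27.14° ≈ 0.005566 × 0.8899 = 0.0049532 m.
At 50.14°: 5e-08° × 111320 × cos 50.14° = 5e-08 × 111320 × 0.6409 ≈ 0.0035673 m.
Ratio: 0.0049532 / 0.0035673 = cos 27.14° / cos 50.14° ≈ 1.3885.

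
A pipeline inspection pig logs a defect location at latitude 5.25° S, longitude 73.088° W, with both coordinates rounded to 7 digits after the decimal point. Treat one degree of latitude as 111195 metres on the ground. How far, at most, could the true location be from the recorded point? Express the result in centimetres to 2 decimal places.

0.78 centimetres

Rounding to 7 decimal places leaves each coordinate within ±5e-08° of the true value.
N–S: 5e-08° × 111195 m/° = 0.00555975 m.
East–west component at 5.25°: 5e-08° × 111195 × cos 5.25° ≈ 5e-08 × 110729 ≈ 0.00553643 m.
Worst case both components are at the extreme and orthogonal: √(0.00555975² + 0.00553643²) ≈ 0.0078462 m.
That is 0.0078462 m = 0.78462 cm.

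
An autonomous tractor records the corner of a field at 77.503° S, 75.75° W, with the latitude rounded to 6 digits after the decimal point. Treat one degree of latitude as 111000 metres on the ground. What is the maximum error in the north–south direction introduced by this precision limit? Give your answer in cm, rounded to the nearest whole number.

6 cm

Rounding to 6 decimal places leaves the latitude within ±5e-07° of the true value.
So the N–S error is at most 5e-07 × 111000 = 0.0555 m.
That is 0.0555 m = 5.55 cm.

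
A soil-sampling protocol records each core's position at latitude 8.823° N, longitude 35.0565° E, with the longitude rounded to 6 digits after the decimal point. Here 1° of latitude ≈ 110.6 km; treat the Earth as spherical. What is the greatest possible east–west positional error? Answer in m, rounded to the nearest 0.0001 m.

0.0546 m

Rounding to 6 decimal places leaves the longitude within ±5e-07° of the true value.
At latitude 8.823° a degree of longitude spans 110600 m × cos 8.823° = 110600 × 0.9882 ≈ 109291 m.
East–west error: 5e-07° × 109291 m/° ≈ 0.0546456 m.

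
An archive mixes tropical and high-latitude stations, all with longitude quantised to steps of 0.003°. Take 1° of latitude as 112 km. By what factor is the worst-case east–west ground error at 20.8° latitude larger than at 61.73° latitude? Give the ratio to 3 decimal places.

With a 0.003° grid the true value lies within half a step, ±0.003°/2 = ±0.0015°, of the stored one.
Error at 20.8° = 0.0015° × 112000 × cos 20.8° ≈ 168 × 0.9348 = 157.05 m.
At 61.73°: 0.0015° × 112000 × cos 61.73° = 0.0015 × 112000 × 0.4736 ≈ 79.569 m.
Ratio: 157.05 / 79.569 = cos 20.8° / cos 61.73° ≈ 1.9738.

1.974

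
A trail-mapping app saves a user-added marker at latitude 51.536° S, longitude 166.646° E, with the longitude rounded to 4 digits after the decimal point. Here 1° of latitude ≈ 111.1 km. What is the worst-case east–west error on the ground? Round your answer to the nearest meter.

3 meters

Rounding to 4 decimal places leaves the longitude within ±5e-05° of the true value.
At latitude 51.536° a degree of longitude spans 111100 m × cos 51.536° = 111100 × 0.6220 ≈ 69106.7 m.
East–west error: 5e-05° × 69106.7 m/° ≈ 3.45534 m.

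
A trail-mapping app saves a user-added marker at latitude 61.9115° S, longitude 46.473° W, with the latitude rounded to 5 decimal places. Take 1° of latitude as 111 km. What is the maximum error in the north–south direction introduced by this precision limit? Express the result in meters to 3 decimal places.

Rounding to 5 decimal places leaves the latitude within ±5e-06° of the true value.
North–south distance: 5e-06° × 111000 m/° = 0.555 m.

0.555 meters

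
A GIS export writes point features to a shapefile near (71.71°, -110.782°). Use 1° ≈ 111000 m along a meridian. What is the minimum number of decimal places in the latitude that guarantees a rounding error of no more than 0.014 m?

One degree of latitude covers 111000 m.
N decimal places → at most half a unit in the last place, 0.5 × 10⁻ᴺ° = 111000/2 × 10⁻ᴺ m.
Setting 55500 × 10⁻ᴺ ≤ 0.014 gives 10ᴺ ≥ 3.964e+06, i.e. N ≥ 6.60.
N = 6 would give 0.0555 m (too coarse); N = 7 gives 0.00555 m ≤ 0.014 m.

7 decimal places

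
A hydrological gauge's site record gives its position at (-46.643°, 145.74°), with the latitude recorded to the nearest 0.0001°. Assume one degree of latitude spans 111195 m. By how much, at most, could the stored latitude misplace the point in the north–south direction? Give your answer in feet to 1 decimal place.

Rounding to 4 decimal places leaves the latitude within ±5e-05° of the true value.
Along the meridian that is 5e-05° × 111195 m/° = 5.55975 m.
Converting: 5.55975 m × 3.2808 ft/m ≈ 18.241 ft.

18.2 feet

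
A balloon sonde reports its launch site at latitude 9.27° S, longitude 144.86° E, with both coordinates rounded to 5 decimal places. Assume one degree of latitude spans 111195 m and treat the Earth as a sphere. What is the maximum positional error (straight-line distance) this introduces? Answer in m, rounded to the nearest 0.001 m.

0.781 m

Rounding to 5 decimal places leaves each coordinate within ±5e-06° of the true value.
N–S: 5e-06° × 111195 m/° = 0.555975 m.
Longitude error → 5e-06 × 111195 × cos 9.27° = 5e-06 × 111195 × 0.9869 ≈ 0.548714 m.
Combining orthogonally: (0.555975² + 0.548714²)^½ ≈ 0.78115 m.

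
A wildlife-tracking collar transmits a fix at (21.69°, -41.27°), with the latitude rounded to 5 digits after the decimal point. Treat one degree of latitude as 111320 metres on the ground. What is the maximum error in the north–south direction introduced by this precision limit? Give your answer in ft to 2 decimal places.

Rounding to 5 decimal places leaves the latitude within ±5e-06° of the true value.
North–south distance: 5e-06° × 111320 m/° = 0.5566 m.
In feet: 0.5566 m ÷ 0.3048 ≈ 1.8261 ft.

1.83 ft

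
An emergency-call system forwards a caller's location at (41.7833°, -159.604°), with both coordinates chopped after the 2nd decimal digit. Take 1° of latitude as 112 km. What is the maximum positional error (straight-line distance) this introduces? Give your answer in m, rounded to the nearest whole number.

1397 m

Truncating at 2 decimal places can drop up to a full unit in the last place, so each coordinate may be off by as much as 0.01°.
North–south component: 0.01° × 112000 = 1120 m.
E–W at 41.7833°: 0.01° × 112000 × cos 41.7833° = 0.01 × 112000 × 0.7457 ≈ 835.151 m.
Combining orthogonally: (1120² + 835.151²)^½ ≈ 1397.1 m.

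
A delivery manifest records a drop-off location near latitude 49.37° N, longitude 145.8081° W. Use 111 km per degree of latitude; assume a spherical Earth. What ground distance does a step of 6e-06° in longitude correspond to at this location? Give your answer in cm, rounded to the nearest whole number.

One degree of longitude here spans 111000 × cos 49.37° = 111000 × 0.6512 ≈ 72280.1 m; 6e-06° of that is 0.43368 m.
That is 0.43368 m = 43.368 cm.

43 cm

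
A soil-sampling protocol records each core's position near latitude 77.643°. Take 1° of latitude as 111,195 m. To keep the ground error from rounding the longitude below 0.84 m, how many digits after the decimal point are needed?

5 decimal places

At 77.643° one degree of longitude covers 111195 × cos 77.643° ≈ 111195 × 0.2140 ≈ 23796 m.
Rounding to N decimal places gives at most 0.5 × 10⁻ᴺ degrees of error, i.e. 0.5 × 10⁻ᴺ × 23796 m.
Setting 11898 × 10⁻ᴺ ≤ 0.84 gives 10ᴺ ≥ 1.416e+04, i.e. N ≥ 4.15.
N = 4 would give 1.19 m (too coarse); N = 5 gives 0.119 m ≤ 0.84 m.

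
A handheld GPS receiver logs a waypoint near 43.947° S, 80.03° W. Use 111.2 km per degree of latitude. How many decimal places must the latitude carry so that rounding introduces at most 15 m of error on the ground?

One degree of latitude covers 111200 m.
With N decimal places the half-ulp bound is 0.5·10⁻ᴺ°, or 0.5·10⁻ᴺ × 111200 m on the ground.
Setting 55600 × 10⁻ᴺ ≤ 15 gives 10ᴺ ≥ 3707, i.e. N ≥ 3.57.
So 4 decimal places suffice (5.56 m); 3 would allow up to 55.6 m.

4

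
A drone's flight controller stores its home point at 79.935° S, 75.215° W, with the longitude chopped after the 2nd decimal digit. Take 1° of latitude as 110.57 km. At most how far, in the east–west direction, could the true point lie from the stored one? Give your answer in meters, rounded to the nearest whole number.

193 meters

Truncating at 2 decimal places can drop up to a full unit in the last place, so the longitude may be off by as much as 0.01°.
At latitude 79.935° a degree of longitude spans 110570 m × cos 79.935° = 110570 × 0.1748 ≈ 19323.8 m.
So at most 0.01° × 19323.8 ≈ 193.238 m east–west.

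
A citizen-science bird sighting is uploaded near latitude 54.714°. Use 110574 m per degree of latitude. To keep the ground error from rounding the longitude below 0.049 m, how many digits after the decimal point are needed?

6

At 54.714° one degree of longitude covers 110574 × cos 54.714° ≈ 110574 × 0.5777 ≈ 63874 m.
Rounding to N decimal places gives at most 0.5 × 10⁻ᴺ degrees of error, i.e. 0.5 × 10⁻ᴺ × 63874 m.
Setting 31937 × 10⁻ᴺ ≤ 0.049 gives 10ᴺ ≥ 6.518e+05, i.e. N ≥ 5.81.
At 5 places the error can reach 0.319 m, but 6 places keeps it to 0.0319 m.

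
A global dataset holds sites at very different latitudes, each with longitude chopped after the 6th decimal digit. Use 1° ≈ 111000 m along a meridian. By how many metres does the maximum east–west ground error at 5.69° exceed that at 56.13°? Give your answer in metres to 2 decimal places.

Truncating at 6 decimal places can drop up to a full unit in the last place, so the longitude may be off by as much as 1e-06°.
Error at 5.69° = 1e-06° × 111000 × cos 5.69° ≈ 0.111 × 0.9951 = 0.11045 m.
At 56.13°: 1e-06° × 111000 × cos 56.13° = 1e-06 × 111000 × 0.5573 ≈ 0.061861 m.
Difference: 0.11045 − 0.061861 = 0.048592 m.

0.05 metres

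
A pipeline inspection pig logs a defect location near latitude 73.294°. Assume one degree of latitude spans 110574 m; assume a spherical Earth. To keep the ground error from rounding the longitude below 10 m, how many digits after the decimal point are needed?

At 73.294° one degree of longitude covers 110574 × cos 73.294° ≈ 110574 × 0.2875 ≈ 31785.7 m.
N decimal places → at most half a unit in the last place, 0.5 × 10⁻ᴺ° = 31785.7/2 × 10⁻ᴺ m.
Setting 15892.8 × 10⁻ᴺ ≤ 10 gives 10ᴺ ≥ 1589, i.e. N ≥ 3.20.
At 3 places the error can reach 15.9 m, but 4 places keeps it to 1.59 m.

4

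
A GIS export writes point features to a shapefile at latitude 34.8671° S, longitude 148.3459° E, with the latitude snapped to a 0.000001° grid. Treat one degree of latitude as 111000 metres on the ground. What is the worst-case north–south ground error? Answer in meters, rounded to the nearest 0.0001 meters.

0.0555 meters

With a 0.000001° grid the true value lies within half a step, ±0.000001°/2 = ±5e-07°, of the stored one.
North–south distance: 5e-07° × 111000 m/° = 0.0555 m.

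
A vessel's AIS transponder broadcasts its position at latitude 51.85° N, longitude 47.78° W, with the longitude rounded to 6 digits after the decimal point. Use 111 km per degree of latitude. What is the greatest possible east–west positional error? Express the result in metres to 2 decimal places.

Rounding to 6 decimal places leaves the longitude within ±5e-07° of the true value.
One degree of longitude at 51.85° is 111000 × cos 51.85° ≈ 111000 × 0.6177 = 68567.2 m.
So at most 5e-07° × 68567.2 ≈ 0.0342836 m east–west.

0.03 metres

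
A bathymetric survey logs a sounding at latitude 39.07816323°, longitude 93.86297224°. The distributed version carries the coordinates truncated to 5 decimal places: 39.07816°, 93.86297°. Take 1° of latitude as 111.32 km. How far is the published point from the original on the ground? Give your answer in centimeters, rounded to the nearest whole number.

The latitude changed by +0.00000323° and the longitude by +0.00000224°.
N–S: 0.00000323° × 111320 m/° = 0.359564 m.
East–west at this latitude: 0.00000224° × 111320 × cos 39.0782° ≈ 0.00000224 × 86416.2 = 0.193572 m.
Distance: √(0.359564² + 0.193572²) ≈ 0.408358 m.
That is 0.408358 m = 40.836 cm.

41 centimeters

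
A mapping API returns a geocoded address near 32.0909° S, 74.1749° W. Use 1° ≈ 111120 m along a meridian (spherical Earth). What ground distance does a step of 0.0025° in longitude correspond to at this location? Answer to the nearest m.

One degree of longitude here spans 111120 × cos 32.0909° = 111120 × 0.8472 ≈ 94141.6 m; 0.0025° of that is 235.354 m.

235 m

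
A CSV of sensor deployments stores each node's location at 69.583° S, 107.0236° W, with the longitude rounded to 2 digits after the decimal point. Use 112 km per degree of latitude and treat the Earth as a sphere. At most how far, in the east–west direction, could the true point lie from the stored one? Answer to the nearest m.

Rounding to 2 decimal places leaves the longitude within ±0.005° of the true value.
Parallels shrink by cos φ, so at 69.583° a degree of longitude is 112000 × 0.3489 ≈ 39071.2 m.
Maximum E–W displacement: 0.005 × 39071.2 = 195.356 m.

195 m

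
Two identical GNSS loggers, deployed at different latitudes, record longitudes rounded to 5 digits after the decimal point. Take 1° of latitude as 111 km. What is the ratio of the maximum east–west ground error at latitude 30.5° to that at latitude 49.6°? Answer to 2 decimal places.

Rounding to 5 decimal places leaves the longitude within ±5e-06° of the true value.
Error at 30.5° = 5e-06° × 111000 × cos 30.5° ≈ 0.555 × 0.8616 = 0.4782 m.
Error at 49.6° = 5e-06° × 111000 × cos 49.6° ≈ 0.555 × 0.6481 = 0.35971 m.
Ratio: 0.4782 / 0.35971 = cos 30.5° / cos 49.6° ≈ 1.3294.

1.33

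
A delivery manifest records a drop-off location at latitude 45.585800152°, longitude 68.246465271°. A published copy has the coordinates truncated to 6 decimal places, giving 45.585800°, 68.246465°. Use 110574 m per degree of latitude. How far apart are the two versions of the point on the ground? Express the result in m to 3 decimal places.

0.027 m

Δlat = 45.585800152 − 45.585800 = +0.000000152°; Δlon = 68.246465271 − 68.246465 = +0.000000271°.
N–S: 0.000000152° × 110574 m/° = 0.0168072 m.
East–west at this latitude: 0.000000271° × 110574 × cos 45.5858° ≈ 0.000000271 × 77384.2 = 0.0209711 m.
Distance: √(0.0168072² + 0.0209711²) ≈ 0.0268751 m.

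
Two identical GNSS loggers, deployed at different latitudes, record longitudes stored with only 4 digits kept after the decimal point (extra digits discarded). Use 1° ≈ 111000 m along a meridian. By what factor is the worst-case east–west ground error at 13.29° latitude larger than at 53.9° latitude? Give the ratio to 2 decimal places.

Truncating at 4 decimal places can drop up to a full unit in the last place, so the longitude may be off by as much as 0.0001°.
Error at 13.29° = 0.0001° × 111000 × cos 13.29° ≈ 11.1 × 0.9732 = 10.803 m.
Error at 53.9° = 0.0001° × 111000 × cos 53.9° ≈ 11.1 × 0.5892 = 6.5401 m.
Ratio: 10.803 / 6.5401 = cos 13.29° / cos 53.9° ≈ 1.6518.

1.65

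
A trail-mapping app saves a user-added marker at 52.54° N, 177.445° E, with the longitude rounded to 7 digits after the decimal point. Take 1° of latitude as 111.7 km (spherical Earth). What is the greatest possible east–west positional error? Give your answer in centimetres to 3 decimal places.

Rounding to 7 decimal places leaves the longitude within ±5e-08° of the true value.
One degree of longitude at 52.54° is 111700 × cos 52.54° ≈ 111700 × 0.6082 = 67936.8 m.
East–west error: 5e-08° × 67936.8 m/° ≈ 0.00339684 m.
That is 0.00339684 m = 0.33968 cm.

0.340 centimetres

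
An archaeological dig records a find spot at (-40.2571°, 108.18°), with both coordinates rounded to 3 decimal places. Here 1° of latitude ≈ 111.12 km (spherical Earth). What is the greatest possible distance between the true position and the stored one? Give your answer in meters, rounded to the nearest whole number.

Rounding to 3 decimal places leaves each coordinate within ±0.0005° of the true value.
N–S: 0.0005° × 111120 m/° = 55.56 m.
E–W at 40.2571°: 0.0005° × 111120 × cos 40.2571° = 0.0005 × 111120 × 0.7632 ≈ 42.4007 m.
Worst case both components are at the extreme and orthogonal: √(55.56² + 42.4007²) ≈ 69.8909 m.

70 meters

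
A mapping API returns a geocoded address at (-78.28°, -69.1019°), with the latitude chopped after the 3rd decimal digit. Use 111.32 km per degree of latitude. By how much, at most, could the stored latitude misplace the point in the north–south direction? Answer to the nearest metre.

111 metres

Truncating at 3 decimal places can drop up to a full unit in the last place, so the latitude may be off by as much as 0.001°.
North–south distance: 0.001° × 111320 m/° = 111.32 m.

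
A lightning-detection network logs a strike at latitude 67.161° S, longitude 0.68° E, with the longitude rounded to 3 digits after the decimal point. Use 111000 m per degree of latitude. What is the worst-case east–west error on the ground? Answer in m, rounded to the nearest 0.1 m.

21.5 m

Rounding to 3 decimal places leaves the longitude within ±0.0005° of the true value.
At latitude 67.161° a degree of longitude spans 111000 m × cos 67.161° = 111000 × 0.3881 ≈ 43083.9 m.
So at most 0.0005° × 43083.9 ≈ 21.5419 m east–west.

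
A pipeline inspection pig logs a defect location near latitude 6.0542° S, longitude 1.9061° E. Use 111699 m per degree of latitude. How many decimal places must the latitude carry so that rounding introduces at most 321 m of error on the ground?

One degree of latitude covers 111699 m.
With N decimal places the half-ulp bound is 0.5·10⁻ᴺ°, or 0.5·10⁻ᴺ × 111699 m on the ground.
Setting 55849.5 × 10⁻ᴺ ≤ 321 gives 10ᴺ ≥ 174, i.e. N ≥ 2.24.
At 2 places the error can reach 558 m, but 3 places keeps it to 55.8 m.

3 decimal places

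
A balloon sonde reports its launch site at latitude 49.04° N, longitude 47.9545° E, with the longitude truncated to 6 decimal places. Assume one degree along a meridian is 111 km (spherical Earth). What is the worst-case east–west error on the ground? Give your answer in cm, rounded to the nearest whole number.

Truncating at 6 decimal places can drop up to a full unit in the last place, so the longitude may be off by as much as 1e-06°.
Parallels shrink by cos φ, so at 49.04° a degree of longitude is 111000 × 0.6555 ≈ 72764.1 m.
East–west error: 1e-06° × 72764.1 m/° ≈ 0.0727641 m.
That is 0.0727641 m = 7.2764 cm.

7 cm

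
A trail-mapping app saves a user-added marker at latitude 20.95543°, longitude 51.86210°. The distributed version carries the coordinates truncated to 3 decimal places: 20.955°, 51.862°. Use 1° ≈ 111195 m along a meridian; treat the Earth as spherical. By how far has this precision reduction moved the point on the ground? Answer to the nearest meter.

49 meters

The latitude changed by +0.00043° and the longitude by +0.00010°.
North–south shift: 0.00043 × 111195 = 47.8139 m.
East–west at this latitude: 0.00010° × 111195 × cos 20.955° ≈ 0.00010 × 103841 = 10.3841 m.
Hypotenuse of the two orthogonal shifts: √(47.8139² + 10.3841²) = 48.9285 m.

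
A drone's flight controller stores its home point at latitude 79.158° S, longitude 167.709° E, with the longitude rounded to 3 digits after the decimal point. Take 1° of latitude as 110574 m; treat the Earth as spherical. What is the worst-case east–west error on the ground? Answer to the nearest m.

Rounding to 3 decimal places leaves the longitude within ±0.0005° of the true value.
One degree of longitude at 79.158° is 110574 × cos 79.158° ≈ 110574 × 0.1881 = 20799.1 m.
So at most 0.0005° × 20799.1 ≈ 10.3996 m east–west.

10 m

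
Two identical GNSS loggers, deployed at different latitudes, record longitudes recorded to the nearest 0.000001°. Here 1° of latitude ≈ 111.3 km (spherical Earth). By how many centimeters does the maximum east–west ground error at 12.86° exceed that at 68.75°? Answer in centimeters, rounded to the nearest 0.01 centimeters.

3.41 centimeters

Rounding to 6 decimal places leaves the longitude within ±5e-07° of the true value.
At 12.86°: 5e-07° × 111300 × cos 12.86° = 5e-07 × 111300 × 0.9749 ≈ 0.054254 m.
Error at 68.75° = 5e-07° × 111300 × cos 68.75° ≈ 0.05565 × 0.3624 = 0.02017 m.
Difference: 0.054254 − 0.02017 = 0.034084 m.
That is 0.0340844 m = 3.4084 cm.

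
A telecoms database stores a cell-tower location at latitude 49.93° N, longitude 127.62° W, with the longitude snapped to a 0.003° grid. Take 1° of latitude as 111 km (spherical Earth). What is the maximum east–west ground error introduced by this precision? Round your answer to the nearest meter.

With a 0.003° grid the true value lies within half a step, ±0.003°/2 = ±0.0015°, of the stored one.
At latitude 49.93° a degree of longitude spans 111000 m × cos 49.93° = 111000 × 0.6437 ≈ 71453.3 m.
East–west error: 0.0015° × 71453.3 m/° ≈ 107.18 m.

107 meters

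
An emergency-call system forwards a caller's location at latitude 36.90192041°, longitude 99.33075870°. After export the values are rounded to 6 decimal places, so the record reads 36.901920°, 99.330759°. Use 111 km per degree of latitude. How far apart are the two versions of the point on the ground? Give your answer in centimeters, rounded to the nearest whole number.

Δlat = 36.90192041 − 36.901920 = +0.00000041°; Δlon = 99.33075870 − 99.330759 = -0.00000030°.
North–south shift: 0.00000041 × 111000 = 0.04551 m.
East–west at this latitude: -0.00000030° × 111000 × cos 36.9019° ≈ -0.00000030 × 88762.8 = -0.0266288 m.
Hypotenuse of the two orthogonal shifts: √(0.04551² + 0.0266288²) = 0.0527281 m.
That is 0.0527281 m = 5.2728 cm.

5 centimeters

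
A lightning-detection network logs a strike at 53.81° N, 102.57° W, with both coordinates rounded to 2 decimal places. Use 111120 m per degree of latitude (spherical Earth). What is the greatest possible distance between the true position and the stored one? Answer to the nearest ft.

Rounding to 2 decimal places leaves each coordinate within ±0.005° of the true value.
North–south component: 0.005° × 111120 = 555.6 m.
Longitude error → 0.005 × 111120 × cos 53.81° = 0.005 × 111120 × 0.5905 ≈ 328.062 m.
Combining orthogonally: (555.6² + 328.062²)^½ ≈ 645.226 m.
In feet: 645.226 m ÷ 0.3048 ≈ 2116.9 ft.

2117 ft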